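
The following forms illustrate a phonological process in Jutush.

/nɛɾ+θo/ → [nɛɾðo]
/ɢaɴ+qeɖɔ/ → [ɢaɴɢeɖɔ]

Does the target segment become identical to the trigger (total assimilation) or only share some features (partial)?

partial assimilation

The segment that alternates is /θ/, which surfaces as [ð] when adjacent to /ɾ/.
/θ/ is voiceless while /ɾ/ is voiced; the output [ð] is voiced, matching the trigger — so the feature that spreads is voicing.
Place and manner are unchanged, so the assimilation is partial, not total.
The same holds elsewhere in the data: /q/ → [ɢ] after /ɴ/ (voiceless → voiced, matching voiced) — only voicing changes, and always toward the preceding segment.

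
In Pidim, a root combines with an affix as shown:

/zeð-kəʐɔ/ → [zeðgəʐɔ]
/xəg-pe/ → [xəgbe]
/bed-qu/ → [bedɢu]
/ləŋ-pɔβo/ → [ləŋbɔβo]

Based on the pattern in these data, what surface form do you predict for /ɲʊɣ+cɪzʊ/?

The data show progressive voicing assimilation: /k/ → [g] after /ð/; /p/ → [b] after /g/; /q/ → [ɢ] after /d/; /p/ → [b] after /ŋ/. In each pair only voicing changes, matching the preceding consonant, while place and manner stay constant.
The rule targets /c/ (voiceless palatal stop), which sits after the trigger /ɣ/ (voiced).
A voiced palatal stop is [ɟ], so the surface segment is [ɟ].

[ɲʊɣɟɪzʊ]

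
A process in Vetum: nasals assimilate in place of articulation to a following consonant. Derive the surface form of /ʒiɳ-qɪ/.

[ʒiɴqɪ]

The rule targets /ɳ/ (voiced retroflex nasal), which sits before the trigger /q/ (uvular).
The voiced uvular nasal is [ɴ], so /ɳ/ → [ɴ].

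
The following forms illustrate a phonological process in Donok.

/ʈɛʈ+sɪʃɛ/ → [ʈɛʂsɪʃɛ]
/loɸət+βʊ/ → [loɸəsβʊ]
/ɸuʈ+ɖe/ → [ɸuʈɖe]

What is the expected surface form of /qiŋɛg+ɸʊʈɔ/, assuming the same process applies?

[qiŋɛɣɸʊʈɔ]

The data show regressive manner assimilation: /ʈ/ → [ʂ] before /s/; /t/ → [s] before /β/. In each pair only manner changes, matching the following consonant, while place and voice stay constant.
No alternation appears in [ɸuʈɖe]: there the adjacent consonants already agree in manner (/ʈ/ and /ɖ/ are both stops), so this form is consistent with the same rule.
/g/ is a voiced velar stop. The following trigger /ɸ/ is a fricative, so /g/ must become a fricative as well.
A voiced velar fricative is [ɣ], so the surface segment is [ɣ].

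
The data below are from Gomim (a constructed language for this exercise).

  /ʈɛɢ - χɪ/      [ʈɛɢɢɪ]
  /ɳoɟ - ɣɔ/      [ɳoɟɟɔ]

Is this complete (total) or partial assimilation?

The segment that alternates is /χ/, which surfaces as [ɢ] when adjacent to /ɢ/.
The output [ɢ] is identical to the trigger /ɢ/ — every feature (place, manner, voicing) has been copied — so this is total assimilation.
The remaining alternation confirms this: /ɣ/ → [ɟ] after /ɟ/ — in each case the output is a copy of the preceding consonant.

total assimilation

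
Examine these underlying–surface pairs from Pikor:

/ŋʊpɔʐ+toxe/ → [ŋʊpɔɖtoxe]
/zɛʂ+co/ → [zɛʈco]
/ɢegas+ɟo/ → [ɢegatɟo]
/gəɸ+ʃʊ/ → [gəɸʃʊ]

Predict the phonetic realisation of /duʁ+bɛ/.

The data show regressive manner assimilation: /ʐ/ → [ɖ] before /t/; /ʂ/ → [ʈ] before /c/; /s/ → [t] before /ɟ/. In each pair only manner changes, matching the following consonant, while place and voice stay constant.
Nothing changes in [gəɸʃʊ]: there the adjacent consonants already agree in manner (/ɸ/ and /ʃ/ are both fricatives), so this form is consistent with the same rule.
/ʁ/ is a voiced uvular fricative. The following trigger /b/ is a stop, so /ʁ/ must become a stop as well.
The voiced uvular stop is [ɢ], so /ʁ/ → [ɢ].

[duɢbɛ]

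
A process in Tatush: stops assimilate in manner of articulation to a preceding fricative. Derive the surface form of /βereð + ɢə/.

/ɢ/ is a voiced uvular stop. The preceding trigger /ð/ is a fricative, so /ɢ/ must become a fricative as well.
Changing only its manner to fricative gives [ʁ] — the voiced uvular fricative.

[βereðʁə]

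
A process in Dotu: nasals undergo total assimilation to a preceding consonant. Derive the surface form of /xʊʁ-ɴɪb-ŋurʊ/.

[xʊʁʁɪbburʊ]

/ɴ/ is the segment targeted by the rule; it sits immediately after /ʁ/, so it assimilates completely and surfaces as [ʁ].
At the second juncture, /ŋ/ likewise becomes [b] adjacent to /b/.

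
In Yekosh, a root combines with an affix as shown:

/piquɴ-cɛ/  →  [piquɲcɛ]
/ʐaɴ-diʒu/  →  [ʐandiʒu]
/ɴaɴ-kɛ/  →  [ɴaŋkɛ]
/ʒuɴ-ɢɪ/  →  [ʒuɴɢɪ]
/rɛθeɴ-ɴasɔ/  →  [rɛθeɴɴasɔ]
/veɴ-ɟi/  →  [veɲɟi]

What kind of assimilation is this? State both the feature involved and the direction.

Comparing underlying and surface forms, /ɴ/ → [ɲ] is the alternation; the neighbouring /c/ is constant.
/ɴ/ is uvular while /c/ is palatal; the output [ɲ] is palatal, matching the trigger — so the feature that spreads is place.
Manner and voice are unchanged, so the assimilation is partial, not total.
Checking the remaining alternations: /ɴ/ → [n] before /d/ (uvular → alveolar, matching alveolar); /ɴ/ → [ŋ] before /k/ (uvular → velar, matching velar); /ɴ/ → [ɲ] before /ɟ/ (uvular → palatal, matching palatal) — only place changes, and always toward the following segment.
No alternation appears in [ʒuɴɢɪ], [rɛθeɴɴasɔ]: there the adjacent consonants already agree in place (/ɴ/ and /ɢ/ are both uvular; /ɴ/ and /ɴ/ are both uvular), so these forms are consistent with the same rule.
The trigger is the following segment, so the direction is regressive (anticipatory).

regressive place assimilation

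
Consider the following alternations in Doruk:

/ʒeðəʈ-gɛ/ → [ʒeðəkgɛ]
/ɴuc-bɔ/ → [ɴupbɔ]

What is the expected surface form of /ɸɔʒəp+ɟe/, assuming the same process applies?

The data show regressive place assimilation: /ʈ/ → [k] before /g/; /c/ → [p] before /b/. In each pair only place changes, matching the following consonant, while manner and voice stay constant.
/p/ is a voiceless bilabial stop. The following trigger /ɟ/ is palatal, so /p/ must become palatal as well.
The voiceless palatal stop is [c], so /p/ → [c].

[ɸɔʒəcɟe]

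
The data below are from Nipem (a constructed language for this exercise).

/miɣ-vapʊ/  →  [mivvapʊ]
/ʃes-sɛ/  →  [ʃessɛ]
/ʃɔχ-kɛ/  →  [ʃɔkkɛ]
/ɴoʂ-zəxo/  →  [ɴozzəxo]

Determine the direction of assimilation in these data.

Underlying /ɣ/ is realised as [v] next to /v/; /v/ itself does not change.
The output [v] is identical to the trigger /v/ — every feature (place, manner, voicing) has been copied — so this is total assimilation.
The other forms behave the same way: /χ/ → [k] before /k/; /ʂ/ → [z] before /z/ — in each case the output is a copy of the following consonant.
In [ʃessɛ] the two consonants at the boundary are already identical (/s/ + /s/), so the rule applies vacuously and nothing changes.
Since the segment that changes precedes the conditioning segment, the assimilation is regressive.

regressive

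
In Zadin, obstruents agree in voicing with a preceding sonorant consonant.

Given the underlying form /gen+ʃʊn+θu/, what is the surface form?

The rule targets /ʃ/ (voiceless postalveolar fricative), which sits after the trigger /n/ (voiced).
The voiced postalveolar fricative is [ʒ], so /ʃ/ → [ʒ].
The same rule applies at the second boundary: /θ/ → [ð] next to /n/.

[genʒʊnðu]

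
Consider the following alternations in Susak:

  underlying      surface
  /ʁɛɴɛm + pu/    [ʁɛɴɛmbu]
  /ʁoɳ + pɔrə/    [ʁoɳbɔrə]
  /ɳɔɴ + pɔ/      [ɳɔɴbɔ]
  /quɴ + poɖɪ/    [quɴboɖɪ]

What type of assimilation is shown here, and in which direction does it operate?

progressive voicing assimilation

Comparing underlying and surface forms, /p/ → [b] is the alternation; the neighbouring /m/ is constant.
The change voiceless → voiced matches the voicing of the preceding /m/, identifying this as voicing assimilation.
Place and manner are unchanged, so the assimilation is partial, not total.
The other alternating forms pattern the same way: /p/ → [b] after /ɳ/ (voiceless → voiced, matching voiced); /p/ → [b] after /ɴ/ (voiceless → voiced, matching voiced) — only voicing changes, and always toward the preceding segment.
Since the segment that changes follows the conditioning segment, the assimilation is progressive.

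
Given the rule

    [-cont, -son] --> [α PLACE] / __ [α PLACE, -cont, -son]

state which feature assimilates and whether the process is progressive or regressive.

regressive place assimilation

The shared variable α links the value of the place features (abbreviated [PLACE]) on the target to the same value on the neighbouring segment, so place is the feature that assimilates.
The conditioning segment sits to the right of the focus bar, meaning the trigger follows the segment that changes — regressive assimilation.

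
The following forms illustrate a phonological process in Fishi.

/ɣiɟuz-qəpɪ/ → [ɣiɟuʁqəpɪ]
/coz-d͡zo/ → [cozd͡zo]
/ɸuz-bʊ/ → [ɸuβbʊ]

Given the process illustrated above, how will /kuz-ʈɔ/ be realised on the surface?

[kuʐʈɔ]

The data show regressive place assimilation: /z/ → [ʁ] before /q/; /z/ → [β] before /b/. In each pair only place changes, matching the following consonant, while manner and voice stay constant.
Nothing changes in [cozd͡zo]: there the adjacent consonants already agree in place (/z/ and /d͡z/ are both alveolar), so this form is consistent with the same rule.
/z/ is a voiced alveolar fricative. The following trigger /ʈ/ is retroflex, so /z/ must become retroflex as well.
A voiced retroflex fricative is [ʐ], so the surface segment is [ʐ].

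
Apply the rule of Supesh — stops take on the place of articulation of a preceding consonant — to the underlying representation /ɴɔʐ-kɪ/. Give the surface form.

The rule targets /k/ (voiceless velar stop), which sits after the trigger /ʐ/ (retroflex).
Changing only its place to retroflex gives [ʈ] — the voiceless retroflex stop.

[ɴɔʐʈɪ]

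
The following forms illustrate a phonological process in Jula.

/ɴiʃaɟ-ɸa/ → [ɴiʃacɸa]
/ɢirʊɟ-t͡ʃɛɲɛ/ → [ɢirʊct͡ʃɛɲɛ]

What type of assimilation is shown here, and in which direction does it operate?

regressive voicing assimilation

Comparing underlying and surface forms, /ɟ/ → [c] is the alternation; the neighbouring /ɸ/ is constant.
The change voiced → voiceless matches the voicing of the following /ɸ/, identifying this as voicing assimilation.
Place and manner are unchanged, so the assimilation is partial, not total.
Checking the remaining alternation: /ɟ/ → [c] before /t͡ʃ/ (voiced → voiceless, matching voiceless) — only voicing changes, and always toward the following segment.
The trigger is the following segment, so the direction is regressive (anticipatory).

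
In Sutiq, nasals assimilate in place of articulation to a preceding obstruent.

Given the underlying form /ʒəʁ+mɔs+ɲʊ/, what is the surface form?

[ʒəʁɴɔsnʊ]

/m/ is a voiced bilabial nasal. The preceding trigger /ʁ/ is uvular, so /m/ must become uvular as well.
Changing only its place to uvular gives [ɴ] — the voiced uvular nasal.
At the second juncture, /ɲ/ likewise becomes [n] adjacent to /s/.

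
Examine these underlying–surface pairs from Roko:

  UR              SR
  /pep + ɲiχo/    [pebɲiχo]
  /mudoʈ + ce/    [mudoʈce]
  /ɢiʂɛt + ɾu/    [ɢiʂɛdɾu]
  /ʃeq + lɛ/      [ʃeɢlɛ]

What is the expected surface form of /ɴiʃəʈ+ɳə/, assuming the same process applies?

The data show regressive voicing assimilation: /p/ → [b] before /ɲ/; /t/ → [d] before /ɾ/; /q/ → [ɢ] before /l/. In each pair only voicing changes, matching the following consonant, while place and manner stay constant.
Nothing changes in [mudoʈce]: there the adjacent consonants already agree in voicing (/ʈ/ and /c/ are both voiceless), so this form is consistent with the same rule.
The rule targets /ʈ/ (voiceless retroflex stop), which sits before the trigger /ɳ/ (voiced).
The voiced retroflex stop is [ɖ], so /ʈ/ → [ɖ].

[ɴiʃəɖɳə]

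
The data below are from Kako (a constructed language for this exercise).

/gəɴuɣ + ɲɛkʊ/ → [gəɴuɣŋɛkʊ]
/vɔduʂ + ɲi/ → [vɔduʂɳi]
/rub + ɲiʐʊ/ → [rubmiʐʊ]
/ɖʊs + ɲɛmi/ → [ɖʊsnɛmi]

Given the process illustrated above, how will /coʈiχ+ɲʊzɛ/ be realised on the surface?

[coʈiχɴʊzɛ]

The data show progressive place assimilation: /ɲ/ → [ŋ] after /ɣ/; /ɲ/ → [ɳ] after /ʂ/; /ɲ/ → [m] after /b/; /ɲ/ → [n] after /s/. In each pair only place changes, matching the preceding consonant, while manner and voice stay constant.
The rule targets /ɲ/ (voiced palatal nasal), which sits after the trigger /χ/ (uvular).
A voiced uvular nasal is [ɴ], so the surface segment is [ɴ].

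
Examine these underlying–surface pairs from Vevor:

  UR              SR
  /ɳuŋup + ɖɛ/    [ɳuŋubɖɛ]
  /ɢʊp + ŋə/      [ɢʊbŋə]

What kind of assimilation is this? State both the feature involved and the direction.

The segment that alternates is /p/, which surfaces as [b] when adjacent to /ɖ/.
The change voiceless → voiced matches the voicing of the following /ɖ/, identifying this as voicing assimilation.
Place and manner are unchanged, so the assimilation is partial, not total.
Checking the remaining alternation: /p/ → [b] before /ŋ/ (voiceless → voiced, matching voiced) — only voicing changes, and always toward the following segment.
The trigger is the following segment, so the direction is regressive (anticipatory).

regressive voicing assimilation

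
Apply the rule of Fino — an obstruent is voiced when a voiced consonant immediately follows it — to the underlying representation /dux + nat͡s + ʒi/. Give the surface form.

[duɣnad͡zʒi]

/x/ is a voiceless velar fricative. The following trigger /n/ is voiced, so /x/ must become voiced as well.
A voiced velar fricative is [ɣ], so the surface segment is [ɣ].
At the second juncture, /t͡s/ likewise becomes [d͡z] adjacent to /ʒ/.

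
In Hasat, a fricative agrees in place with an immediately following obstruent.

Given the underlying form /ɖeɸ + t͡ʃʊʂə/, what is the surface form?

The rule targets /ɸ/ (voiceless bilabial fricative), which sits before the trigger /t͡ʃ/ (postalveolar).
A voiceless postalveolar fricative is [ʃ], so the surface segment is [ʃ].

[ɖeʃt͡ʃʊʂə]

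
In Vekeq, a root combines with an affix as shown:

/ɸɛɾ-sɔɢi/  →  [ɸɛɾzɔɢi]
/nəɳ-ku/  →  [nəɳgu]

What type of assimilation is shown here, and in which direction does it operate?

The segment that alternates is /s/, which surfaces as [z] when adjacent to /ɾ/.
The change voiceless → voiced matches the voicing of the preceding /ɾ/, identifying this as voicing assimilation.
Place and manner are unchanged, so the assimilation is partial, not total.
The other alternating form patterns the same way: /k/ → [g] after /ɳ/ (voiceless → voiced, matching voiced) — only voicing changes, and always toward the preceding segment.
Since the segment that changes follows the conditioning segment, the assimilation is progressive.

progressive voicing assimilation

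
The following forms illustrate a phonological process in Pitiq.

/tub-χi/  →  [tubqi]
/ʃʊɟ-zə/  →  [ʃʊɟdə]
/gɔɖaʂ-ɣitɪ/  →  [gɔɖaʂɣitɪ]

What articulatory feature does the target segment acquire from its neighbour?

manner

Underlying /χ/ is realised as [q] next to /b/; /b/ itself does not change.
/χ/ is a fricative while /b/ is a stop; the output [q] is a stop, matching the trigger — so the feature that spreads is manner.
Checking the remaining alternation: /z/ → [d] after /ɟ/ (fricative → stop, matching a stop) — only manner changes, and always toward the preceding segment.
Nothing changes in [gɔɖaʂɣitɪ]: there the adjacent consonants already agree in manner (/ɣ/ and /ʂ/ are both fricatives), so this form is consistent with the same rule.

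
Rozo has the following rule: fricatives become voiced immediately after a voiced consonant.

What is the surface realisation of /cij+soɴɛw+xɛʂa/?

/s/ is a voiceless alveolar fricative. The preceding trigger /j/ is voiced, so /s/ must become voiced as well.
Changing only its voicing to voiced gives [z] — the voiced alveolar fricative.
The same rule applies at the second boundary: /x/ → [ɣ] next to /w/.

[cijzoɴɛwɣɛʂa]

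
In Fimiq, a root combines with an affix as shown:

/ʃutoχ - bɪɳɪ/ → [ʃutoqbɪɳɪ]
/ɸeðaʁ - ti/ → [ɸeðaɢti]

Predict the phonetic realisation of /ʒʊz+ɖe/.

[ʒʊdɖe]

The data show regressive manner assimilation: /χ/ → [q] before /b/; /ʁ/ → [ɢ] before /t/. In each pair only manner changes, matching the following consonant, while place and voice stay constant.
The rule targets /z/ (voiced alveolar fricative), which sits before the trigger /ɖ/ (stop).
The voiced alveolar stop is [d], so /z/ → [d].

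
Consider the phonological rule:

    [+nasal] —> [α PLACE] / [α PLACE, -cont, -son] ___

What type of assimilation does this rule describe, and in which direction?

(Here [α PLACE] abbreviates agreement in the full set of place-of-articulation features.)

progressive place assimilation

The shared variable α links the value of the place features (abbreviated [PLACE]) on the target to the same value on the neighbouring segment, so place is the feature that assimilates.
Since the environment is written before the underscore, the trigger precedes the target; the direction is progressive.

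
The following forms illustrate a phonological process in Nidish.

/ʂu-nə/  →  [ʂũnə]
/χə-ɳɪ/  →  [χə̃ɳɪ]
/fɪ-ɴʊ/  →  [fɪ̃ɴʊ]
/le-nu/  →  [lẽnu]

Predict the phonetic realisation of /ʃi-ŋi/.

The data show regressive nasality assimilation (vowel nasalisation): /u/ → [ũ] before /n/; /ə/ → [ə̃] before /ɳ/; /ɪ/ → [ɪ̃] before /ɴ/; /e/ → [ẽ] before /n/ — a vowel is nasalised by an immediately following nasal consonant.
The vowel /i/ is adjacent to the following nasal /ŋ/, so it acquires [+nasal] and surfaces as [ĩ].

[ʃĩŋi]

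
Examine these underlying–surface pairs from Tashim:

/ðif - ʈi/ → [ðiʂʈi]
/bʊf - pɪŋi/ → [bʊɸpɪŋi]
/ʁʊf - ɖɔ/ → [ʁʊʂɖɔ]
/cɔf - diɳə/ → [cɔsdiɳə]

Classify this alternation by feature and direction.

regressive place assimilation

Comparing underlying and surface forms, /f/ → [ʂ] is the alternation; the neighbouring /ʈ/ is constant.
The change labiodental → retroflex matches the place of the following /ʈ/, identifying this as place assimilation.
Manner and voice are unchanged, so the assimilation is partial, not total.
The other alternating forms pattern the same way: /f/ → [ɸ] before /p/ (labiodental → bilabial, matching bilabial); /f/ → [ʂ] before /ɖ/ (labiodental → retroflex, matching retroflex); /f/ → [s] before /d/ (labiodental → alveolar, matching alveolar) — only place changes, and always toward the following segment.
The trigger is the following segment, so the direction is regressive (anticipatory).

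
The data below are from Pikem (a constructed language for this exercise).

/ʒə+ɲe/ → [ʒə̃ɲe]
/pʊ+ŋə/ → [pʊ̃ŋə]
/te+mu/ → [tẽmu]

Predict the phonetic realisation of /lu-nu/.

[lũnu]

The data show regressive nasality assimilation (vowel nasalisation): /ə/ → [ə̃] before /ɲ/; /ʊ/ → [ʊ̃] before /ŋ/; /e/ → [ẽ] before /m/ — a vowel is nasalised by an immediately following nasal consonant.
The vowel /u/ is adjacent to the following nasal /n/, so it acquires [+nasal] and surfaces as [ũ].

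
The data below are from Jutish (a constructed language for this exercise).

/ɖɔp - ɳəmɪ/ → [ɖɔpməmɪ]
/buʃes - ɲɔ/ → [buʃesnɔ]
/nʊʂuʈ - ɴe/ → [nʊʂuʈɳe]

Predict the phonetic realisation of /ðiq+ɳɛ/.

The data show progressive place assimilation: /ɳ/ → [m] after /p/; /ɲ/ → [n] after /s/; /ɴ/ → [ɳ] after /ʈ/. In each pair only place changes, matching the preceding consonant, while manner and voice stay constant.
/ɳ/ is a voiced retroflex nasal. The preceding trigger /q/ is uvular, so /ɳ/ must become uvular as well.
The voiced uvular nasal is [ɴ], so /ɳ/ → [ɴ].

[ðiqɴɛ]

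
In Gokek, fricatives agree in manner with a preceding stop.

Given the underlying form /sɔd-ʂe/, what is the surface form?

[sɔdʈe]

The rule targets /ʂ/ (voiceless retroflex fricative), which sits after the trigger /d/ (stop).
A voiceless retroflex stop is [ʈ], so the surface segment is [ʈ].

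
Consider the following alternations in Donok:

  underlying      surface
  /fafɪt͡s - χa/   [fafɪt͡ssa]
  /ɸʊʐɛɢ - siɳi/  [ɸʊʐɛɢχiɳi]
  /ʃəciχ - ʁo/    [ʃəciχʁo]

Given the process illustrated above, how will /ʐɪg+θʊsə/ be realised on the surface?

[ʐɪgxʊsə]

The data show progressive place assimilation: /χ/ → [s] after /t͡s/; /s/ → [χ] after /ɢ/. In each pair only place changes, matching the preceding consonant, while manner and voice stay constant.
No alternation appears in [ʃəciχʁo]: there the adjacent consonants already agree in place (/ʁ/ and /χ/ are both uvular), so this form is consistent with the same rule.
The rule targets /θ/ (voiceless dental fricative), which sits after the trigger /g/ (velar).
A voiceless velar fricative is [x], so the surface segment is [x].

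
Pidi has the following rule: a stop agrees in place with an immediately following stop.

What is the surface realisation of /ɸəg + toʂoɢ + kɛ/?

The rule targets /g/ (voiced velar stop), which sits before the trigger /t/ (alveolar).
Changing only its place to alveolar gives [d] — the voiced alveolar stop.
The same rule applies at the second boundary: /ɢ/ → [g] next to /k/.

[ɸədtoʂogkɛ]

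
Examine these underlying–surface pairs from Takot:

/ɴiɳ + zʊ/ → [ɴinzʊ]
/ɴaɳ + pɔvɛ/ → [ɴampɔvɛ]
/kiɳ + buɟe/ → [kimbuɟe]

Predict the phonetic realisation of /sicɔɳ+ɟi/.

The data show regressive place assimilation: /ɳ/ → [n] before /z/; /ɳ/ → [m] before /p/; /ɳ/ → [m] before /b/. In each pair only place changes, matching the following consonant, while manner and voice stay constant.
The rule targets /ɳ/ (voiced retroflex nasal), which sits before the trigger /ɟ/ (palatal).
The voiced palatal nasal is [ɲ], so /ɳ/ → [ɲ].

[sicɔɲɟi]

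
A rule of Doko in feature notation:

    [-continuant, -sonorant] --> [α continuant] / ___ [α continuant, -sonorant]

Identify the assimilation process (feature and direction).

The shared variable α links the value of [continuant] on the target to that of the neighbouring obstruent. [continuant] distinguishes stops from fricatives — a manner-of-articulation feature — so this is manner assimilation.
Since the environment is written after the underscore, the trigger follows the target; the direction is regressive.

regressive manner assimilation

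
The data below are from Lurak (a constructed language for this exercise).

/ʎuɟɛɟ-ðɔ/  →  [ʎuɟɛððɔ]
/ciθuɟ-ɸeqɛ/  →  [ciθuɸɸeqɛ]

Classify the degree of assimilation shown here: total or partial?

total assimilation

Comparing underlying and surface forms, /ɟ/ → [ð] is the alternation; the neighbouring /ð/ is constant.
The output [ð] is identical to the trigger /ð/ — every feature (place, manner, voicing) has been copied — so this is total assimilation.
The other form behaves the same way: /ɟ/ → [ɸ] before /ɸ/ — in each case the output is a copy of the following consonant.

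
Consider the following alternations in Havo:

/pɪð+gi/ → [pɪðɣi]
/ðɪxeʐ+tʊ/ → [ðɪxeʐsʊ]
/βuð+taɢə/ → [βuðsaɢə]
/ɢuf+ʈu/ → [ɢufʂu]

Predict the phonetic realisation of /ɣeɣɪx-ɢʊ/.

The data show progressive manner assimilation: /g/ → [ɣ] after /ð/; /t/ → [s] after /ʐ/; /t/ → [s] after /ð/; /ʈ/ → [ʂ] after /f/. In each pair only manner changes, matching the preceding consonant, while place and voice stay constant.
/ɢ/ is a voiced uvular stop. The preceding trigger /x/ is a fricative, so /ɢ/ must become a fricative as well.
The voiced uvular fricative is [ʁ], so /ɢ/ → [ʁ].

[ɣeɣɪxʁʊ]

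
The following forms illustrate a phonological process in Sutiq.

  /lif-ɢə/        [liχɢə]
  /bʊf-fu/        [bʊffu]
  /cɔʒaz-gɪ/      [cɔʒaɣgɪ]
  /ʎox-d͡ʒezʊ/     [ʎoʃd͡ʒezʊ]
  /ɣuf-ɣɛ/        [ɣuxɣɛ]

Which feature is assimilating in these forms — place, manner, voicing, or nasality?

Underlying /f/ is realised as [χ] next to /ɢ/; /ɢ/ itself does not change.
The change labiodental → uvular matches the place of the following /ɢ/, identifying this as place assimilation.
The other alternating forms pattern the same way: /z/ → [ɣ] before /g/ (alveolar → velar, matching velar); /x/ → [ʃ] before /d͡ʒ/ (velar → postalveolar, matching postalveolar); /f/ → [x] before /ɣ/ (labiodental → velar, matching velar) — only place changes, and always toward the following segment.
Nothing changes in [bʊffu]: there the adjacent consonants already agree in place (/f/ and /f/ are both labiodental), so this form is consistent with the same rule.

place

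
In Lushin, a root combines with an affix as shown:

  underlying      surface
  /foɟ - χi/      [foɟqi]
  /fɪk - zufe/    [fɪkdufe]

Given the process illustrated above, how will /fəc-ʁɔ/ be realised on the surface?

[fəcɢɔ]

The data show progressive manner assimilation: /χ/ → [q] after /ɟ/; /z/ → [d] after /k/. In each pair only manner changes, matching the preceding consonant, while place and voice stay constant.
/ʁ/ is a voiced uvular fricative. The preceding trigger /c/ is a stop, so /ʁ/ must become a stop as well.
The voiced uvular stop is [ɢ], so /ʁ/ → [ɢ].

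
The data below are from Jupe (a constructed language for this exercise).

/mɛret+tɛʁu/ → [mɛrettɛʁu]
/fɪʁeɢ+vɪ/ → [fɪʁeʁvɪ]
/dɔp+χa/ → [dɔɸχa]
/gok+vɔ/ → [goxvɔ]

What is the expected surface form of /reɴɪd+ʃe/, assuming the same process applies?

The data show regressive manner assimilation: /ɢ/ → [ʁ] before /v/; /p/ → [ɸ] before /χ/; /k/ → [x] before /v/. In each pair only manner changes, matching the following consonant, while place and voice stay constant.
Nothing changes in [mɛrettɛʁu]: there the adjacent consonants already agree in manner (/t/ and /t/ are both stops), so this form is consistent with the same rule.
/d/ is a voiced alveolar stop. The following trigger /ʃ/ is a fricative, so /d/ must become a fricative as well.
Changing only its manner to fricative gives [z] — the voiced alveolar fricative.

[reɴɪzʃe]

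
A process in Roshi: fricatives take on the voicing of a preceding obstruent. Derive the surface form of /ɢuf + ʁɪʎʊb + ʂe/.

[ɢufχɪʎʊbʐe]

/ʁ/ is a voiced uvular fricative. The preceding trigger /f/ is voiceless, so /ʁ/ must become voiceless as well.
The voiceless uvular fricative is [χ], so /ʁ/ → [χ].
At the second juncture, /ʂ/ likewise becomes [ʐ] adjacent to /b/.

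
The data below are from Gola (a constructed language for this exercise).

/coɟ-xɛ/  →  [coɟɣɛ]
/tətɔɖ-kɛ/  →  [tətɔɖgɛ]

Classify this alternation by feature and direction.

progressive voicing assimilation

The segment that alternates is /x/, which surfaces as [ɣ] when adjacent to /ɟ/.
The change voiceless → voiced matches the voicing of the preceding /ɟ/, identifying this as voicing assimilation.
Place and manner are unchanged, so the assimilation is partial, not total.
The same holds elsewhere in the data: /k/ → [g] after /ɖ/ (voiceless → voiced, matching voiced) — only voicing changes, and always toward the preceding segment.
Since the segment that changes follows the conditioning segment, the assimilation is progressive.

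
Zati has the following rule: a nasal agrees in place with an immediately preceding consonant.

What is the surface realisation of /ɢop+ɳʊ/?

[ɢopmʊ]

/ɳ/ is a voiced retroflex nasal. The preceding trigger /p/ is bilabial, so /ɳ/ must become bilabial as well.
A voiced bilabial nasal is [m], so the surface segment is [m].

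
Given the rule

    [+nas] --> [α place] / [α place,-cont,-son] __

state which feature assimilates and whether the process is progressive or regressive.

The rule copies the place features (abbreviated [place]) from the environment onto the target, so the assimilating feature is place.
The conditioning segment sits to the left of the focus bar, meaning the trigger precedes the segment that changes — progressive assimilation.

progressive place assimilation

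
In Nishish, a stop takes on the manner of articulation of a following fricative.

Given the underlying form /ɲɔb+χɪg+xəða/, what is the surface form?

[ɲɔβχɪɣxəða]

The rule targets /b/ (voiced bilabial stop), which sits before the trigger /χ/ (fricative).
The voiced bilabial fricative is [β], so /b/ → [β].
At the second juncture, /g/ likewise becomes [ɣ] adjacent to /x/.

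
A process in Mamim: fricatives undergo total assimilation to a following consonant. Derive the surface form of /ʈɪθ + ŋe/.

/θ/ is the segment targeted by the rule; it sits immediately before /ŋ/, so it assimilates completely and surfaces as [ŋ].

[ʈɪŋŋe]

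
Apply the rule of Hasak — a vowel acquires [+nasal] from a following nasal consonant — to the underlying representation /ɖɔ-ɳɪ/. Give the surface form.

[ɖɔ̃ɳɪ]

The vowel /ɔ/ is adjacent to the following nasal /ɳ/, so it acquires [+nasal] and surfaces as [ɔ̃].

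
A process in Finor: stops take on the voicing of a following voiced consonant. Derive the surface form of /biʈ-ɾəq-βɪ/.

The rule targets /ʈ/ (voiceless retroflex stop), which sits before the trigger /ɾ/ (voiced).
A voiced retroflex stop is [ɖ], so the surface segment is [ɖ].
The same rule applies at the second boundary: /q/ → [ɢ] next to /β/.

[biɖɾəɢβɪ]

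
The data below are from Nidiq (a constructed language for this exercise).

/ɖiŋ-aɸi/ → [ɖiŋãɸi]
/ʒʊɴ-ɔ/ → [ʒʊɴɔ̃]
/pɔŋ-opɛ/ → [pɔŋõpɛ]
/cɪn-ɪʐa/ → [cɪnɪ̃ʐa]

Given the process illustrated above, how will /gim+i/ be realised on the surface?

The data show progressive nasality assimilation (vowel nasalisation): /a/ → [ã] after /ŋ/; /ɔ/ → [ɔ̃] after /ɴ/; /o/ → [õ] after /ŋ/; /ɪ/ → [ɪ̃] after /n/ — a vowel is nasalised by an immediately preceding nasal consonant.
/i/ sits next to the nasal /m/ and is therefore nasalised to [ĩ].

[gimĩ]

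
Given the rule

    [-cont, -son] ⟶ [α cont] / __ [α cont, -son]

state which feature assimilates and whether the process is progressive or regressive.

The shared variable α links the value of [cont] on the target to that of the neighbouring obstruent. [cont] distinguishes stops from fricatives — a manner-of-articulation feature — so this is manner assimilation.
The conditioning segment sits to the right of the focus bar, meaning the trigger follows the segment that changes — regressive assimilation.

regressive manner assimilation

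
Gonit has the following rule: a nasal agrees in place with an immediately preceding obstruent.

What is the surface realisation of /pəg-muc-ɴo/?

/m/ is a voiced bilabial nasal. The preceding trigger /g/ is velar, so /m/ must become velar as well.
A voiced velar nasal is [ŋ], so the surface segment is [ŋ].
At the second juncture, /ɴ/ likewise becomes [ɲ] adjacent to /c/.

[pəgŋucɲo]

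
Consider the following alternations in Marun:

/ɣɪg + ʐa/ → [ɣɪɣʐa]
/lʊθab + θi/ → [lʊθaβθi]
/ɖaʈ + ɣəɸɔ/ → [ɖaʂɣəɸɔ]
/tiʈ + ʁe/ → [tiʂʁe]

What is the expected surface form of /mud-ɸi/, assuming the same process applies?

[muzɸi]

The data show regressive manner assimilation: /g/ → [ɣ] before /ʐ/; /b/ → [β] before /θ/; /ʈ/ → [ʂ] before /ɣ/; /ʈ/ → [ʂ] before /ʁ/. In each pair only manner changes, matching the following consonant, while place and voice stay constant.
/d/ is a voiced alveolar stop. The following trigger /ɸ/ is a fricative, so /d/ must become a fricative as well.
The voiced alveolar fricative is [z], so /d/ → [z].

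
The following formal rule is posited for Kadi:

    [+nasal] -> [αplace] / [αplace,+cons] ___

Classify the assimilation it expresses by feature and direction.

The rule copies the place features (abbreviated [place]) from the environment onto the target, so the assimilating feature is place.
The conditioning segment sits to the left of the focus bar, meaning the trigger precedes the segment that changes — progressive assimilation.

progressive place assimilation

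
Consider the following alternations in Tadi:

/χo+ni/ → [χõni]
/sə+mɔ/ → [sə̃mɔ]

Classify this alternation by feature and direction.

regressive nasality assimilation (vowel nasalisation)

The vowel /o/ surfaces as nasalised [õ] next to the following nasal /n/ — it has acquired the [+nasal] feature of its neighbour.
The other form shows the same pattern: /ə/ → [ə̃] before /m/ — each time a vowel is nasalised next to a following nasal.
Because the conditioning nasal is to the right of the vowel that changes, the process is regressive (anticipatory).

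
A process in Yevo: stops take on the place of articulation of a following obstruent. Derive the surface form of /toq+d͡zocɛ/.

[totd͡zocɛ]

/q/ is a voiceless uvular stop. The following trigger /d͡z/ is alveolar, so /q/ must become alveolar as well.
The voiceless alveolar stop is [t], so /q/ → [t].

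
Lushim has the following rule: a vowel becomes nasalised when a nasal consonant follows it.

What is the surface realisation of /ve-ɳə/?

/e/ sits next to the nasal /ɳ/ and is therefore nasalised to [ẽ].

[vẽɳə]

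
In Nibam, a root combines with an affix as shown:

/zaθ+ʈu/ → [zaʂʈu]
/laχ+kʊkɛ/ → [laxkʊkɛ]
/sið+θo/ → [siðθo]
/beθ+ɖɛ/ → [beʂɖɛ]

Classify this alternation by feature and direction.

Underlying /θ/ is realised as [ʂ] next to /ʈ/; /ʈ/ itself does not change.
The change dental → retroflex matches the place of the following /ʈ/, identifying this as place assimilation.
Manner and voice are unchanged, so the assimilation is partial, not total.
Checking the remaining alternations: /χ/ → [x] before /k/ (uvular → velar, matching velar); /θ/ → [ʂ] before /ɖ/ (dental → retroflex, matching retroflex) — only place changes, and always toward the following segment.
Nothing changes in [siðθo]: there the adjacent consonants already agree in place (/ð/ and /θ/ are both dental), so this form is consistent with the same rule.
Since the segment that changes precedes the conditioning segment, the assimilation is regressive.

regressive place assimilation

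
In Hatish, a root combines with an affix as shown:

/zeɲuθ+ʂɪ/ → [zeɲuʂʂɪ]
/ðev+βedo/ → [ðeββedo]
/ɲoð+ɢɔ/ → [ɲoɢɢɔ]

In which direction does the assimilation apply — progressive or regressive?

Underlying /θ/ is realised as [ʂ] next to /ʂ/; /ʂ/ itself does not change.
The output [ʂ] is identical to the trigger /ʂ/ — every feature (place, manner, voicing) has been copied — so this is total assimilation.
The remaining alternations confirm this: /v/ → [β] before /β/; /ð/ → [ɢ] before /ɢ/ — in each case the output is a copy of the following consonant.
The trigger is the following segment, so the direction is regressive (anticipatory).

regressive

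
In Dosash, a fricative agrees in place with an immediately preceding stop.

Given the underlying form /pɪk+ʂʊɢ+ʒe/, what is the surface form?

The rule targets /ʂ/ (voiceless retroflex fricative), which sits after the trigger /k/ (velar).
Changing only its place to velar gives [x] — the voiceless velar fricative.
At the second juncture, /ʒ/ likewise becomes [ʁ] adjacent to /ɢ/.

[pɪkxʊɢʁe]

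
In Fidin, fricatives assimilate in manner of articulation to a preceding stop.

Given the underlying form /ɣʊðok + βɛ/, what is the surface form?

/β/ is a voiced bilabial fricative. The preceding trigger /k/ is a stop, so /β/ must become a stop as well.
Changing only its manner to stop gives [b] — the voiced bilabial stop.

[ɣʊðokbɛ]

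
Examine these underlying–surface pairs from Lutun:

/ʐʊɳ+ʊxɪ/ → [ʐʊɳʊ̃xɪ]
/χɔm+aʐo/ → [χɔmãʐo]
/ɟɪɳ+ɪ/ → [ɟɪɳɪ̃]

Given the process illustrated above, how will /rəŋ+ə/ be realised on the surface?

[rəŋə̃]

The data show progressive nasality assimilation (vowel nasalisation): /ʊ/ → [ʊ̃] after /ɳ/; /a/ → [ã] after /m/; /ɪ/ → [ɪ̃] after /ɳ/ — a vowel is nasalised by an immediately preceding nasal consonant.
The vowel /ə/ is adjacent to the preceding nasal /ŋ/, so it acquires [+nasal] and surfaces as [ə̃].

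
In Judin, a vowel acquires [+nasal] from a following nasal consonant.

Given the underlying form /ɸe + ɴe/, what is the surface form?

The vowel /e/ is adjacent to the following nasal /ɴ/, so it acquires [+nasal] and surfaces as [ẽ].

[ɸẽɴe]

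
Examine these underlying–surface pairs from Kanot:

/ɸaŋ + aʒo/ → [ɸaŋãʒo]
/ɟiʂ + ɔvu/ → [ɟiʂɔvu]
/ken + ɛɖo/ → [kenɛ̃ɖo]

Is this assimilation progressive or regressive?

The vowel /a/ surfaces as nasalised [ã] next to the preceding nasal /ŋ/ — it has acquired the [+nasal] feature of its neighbour.
The other form shows the same pattern: /ɛ/ → [ɛ̃] after /n/ — each time a vowel is nasalised next to a preceding nasal.
No change occurs in [ɟiʂɔvu] because the vowel at the boundary is adjacent to an oral consonant, not a nasal (/ɔ/ next to /ʂ/).
Because the conditioning nasal is to the left of the vowel that changes, the process is progressive (perseverative).

progressive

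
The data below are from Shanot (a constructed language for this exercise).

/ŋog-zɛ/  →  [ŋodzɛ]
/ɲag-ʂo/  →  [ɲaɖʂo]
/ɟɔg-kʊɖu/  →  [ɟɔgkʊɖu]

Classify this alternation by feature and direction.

Comparing underlying and surface forms, /g/ → [d] is the alternation; the neighbouring /z/ is constant.
The change velar → alveolar matches the place of the following /z/, identifying this as place assimilation.
Manner and voice are unchanged, so the assimilation is partial, not total.
The other alternating form patterns the same way: /g/ → [ɖ] before /ʂ/ (velar → retroflex, matching retroflex) — only place changes, and always toward the following segment.
No alternation appears in [ɟɔgkʊɖu]: there the adjacent consonants already agree in place (/g/ and /k/ are both velar), so this form is consistent with the same rule.
Since the segment that changes precedes the conditioning segment, the assimilation is regressive.

regressive place assimilation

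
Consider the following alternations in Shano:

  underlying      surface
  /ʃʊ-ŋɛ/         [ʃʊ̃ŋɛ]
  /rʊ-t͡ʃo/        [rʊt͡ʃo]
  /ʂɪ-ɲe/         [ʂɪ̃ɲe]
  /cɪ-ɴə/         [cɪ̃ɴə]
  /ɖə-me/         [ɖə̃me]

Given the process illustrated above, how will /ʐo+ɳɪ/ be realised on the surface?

The data show regressive nasality assimilation (vowel nasalisation): /ʊ/ → [ʊ̃] before /ŋ/; /ɪ/ → [ɪ̃] before /ɲ/; /ɪ/ → [ɪ̃] before /ɴ/; /ə/ → [ə̃] before /m/ — a vowel is nasalised by an immediately following nasal consonant.
No change occurs in [rʊt͡ʃo] because the vowel at the boundary is adjacent to an oral consonant, not a nasal (/ʊ/ next to /t͡ʃ/).
/o/ sits next to the nasal /ɳ/ and is therefore nasalised to [õ].

[ʐõɳɪ]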